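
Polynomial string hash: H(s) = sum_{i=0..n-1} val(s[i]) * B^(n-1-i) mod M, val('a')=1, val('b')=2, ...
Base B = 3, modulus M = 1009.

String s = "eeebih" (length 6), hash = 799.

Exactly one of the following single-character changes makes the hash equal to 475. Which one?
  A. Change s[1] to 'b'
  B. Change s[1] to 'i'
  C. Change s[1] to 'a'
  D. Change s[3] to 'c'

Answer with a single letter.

Answer: C

Derivation:
Option A: s[1]='e'->'b', delta=(2-5)*3^4 mod 1009 = 766, hash=799+766 mod 1009 = 556
Option B: s[1]='e'->'i', delta=(9-5)*3^4 mod 1009 = 324, hash=799+324 mod 1009 = 114
Option C: s[1]='e'->'a', delta=(1-5)*3^4 mod 1009 = 685, hash=799+685 mod 1009 = 475 <-- target
Option D: s[3]='b'->'c', delta=(3-2)*3^2 mod 1009 = 9, hash=799+9 mod 1009 = 808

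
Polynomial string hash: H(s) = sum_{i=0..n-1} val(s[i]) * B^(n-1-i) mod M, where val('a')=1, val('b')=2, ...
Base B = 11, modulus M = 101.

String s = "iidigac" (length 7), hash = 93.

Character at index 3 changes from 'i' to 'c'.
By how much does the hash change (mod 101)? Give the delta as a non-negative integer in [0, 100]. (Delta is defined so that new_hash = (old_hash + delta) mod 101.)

Answer: 94

Derivation:
Delta formula: (val(new) - val(old)) * B^(n-1-k) mod M
  val('c') - val('i') = 3 - 9 = -6
  B^(n-1-k) = 11^3 mod 101 = 18
  Delta = -6 * 18 mod 101 = 94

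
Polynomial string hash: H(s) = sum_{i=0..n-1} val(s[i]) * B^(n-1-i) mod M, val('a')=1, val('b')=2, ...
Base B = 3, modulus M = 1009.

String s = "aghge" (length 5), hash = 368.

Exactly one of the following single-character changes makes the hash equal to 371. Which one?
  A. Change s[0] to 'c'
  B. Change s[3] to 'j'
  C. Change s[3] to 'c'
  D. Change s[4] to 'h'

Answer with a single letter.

Option A: s[0]='a'->'c', delta=(3-1)*3^4 mod 1009 = 162, hash=368+162 mod 1009 = 530
Option B: s[3]='g'->'j', delta=(10-7)*3^1 mod 1009 = 9, hash=368+9 mod 1009 = 377
Option C: s[3]='g'->'c', delta=(3-7)*3^1 mod 1009 = 997, hash=368+997 mod 1009 = 356
Option D: s[4]='e'->'h', delta=(8-5)*3^0 mod 1009 = 3, hash=368+3 mod 1009 = 371 <-- target

Answer: D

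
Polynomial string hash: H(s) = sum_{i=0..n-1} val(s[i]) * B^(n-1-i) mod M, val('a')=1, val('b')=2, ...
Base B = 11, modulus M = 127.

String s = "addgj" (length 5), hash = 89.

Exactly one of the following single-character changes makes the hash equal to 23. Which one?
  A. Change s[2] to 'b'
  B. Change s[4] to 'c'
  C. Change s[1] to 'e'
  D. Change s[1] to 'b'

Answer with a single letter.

Option A: s[2]='d'->'b', delta=(2-4)*11^2 mod 127 = 12, hash=89+12 mod 127 = 101
Option B: s[4]='j'->'c', delta=(3-10)*11^0 mod 127 = 120, hash=89+120 mod 127 = 82
Option C: s[1]='d'->'e', delta=(5-4)*11^3 mod 127 = 61, hash=89+61 mod 127 = 23 <-- target
Option D: s[1]='d'->'b', delta=(2-4)*11^3 mod 127 = 5, hash=89+5 mod 127 = 94

Answer: C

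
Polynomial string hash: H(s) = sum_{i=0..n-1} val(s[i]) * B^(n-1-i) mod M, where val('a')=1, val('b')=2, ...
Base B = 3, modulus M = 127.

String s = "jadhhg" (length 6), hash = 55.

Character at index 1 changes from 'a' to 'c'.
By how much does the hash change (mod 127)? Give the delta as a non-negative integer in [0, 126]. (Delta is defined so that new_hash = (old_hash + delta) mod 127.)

Delta formula: (val(new) - val(old)) * B^(n-1-k) mod M
  val('c') - val('a') = 3 - 1 = 2
  B^(n-1-k) = 3^4 mod 127 = 81
  Delta = 2 * 81 mod 127 = 35

Answer: 35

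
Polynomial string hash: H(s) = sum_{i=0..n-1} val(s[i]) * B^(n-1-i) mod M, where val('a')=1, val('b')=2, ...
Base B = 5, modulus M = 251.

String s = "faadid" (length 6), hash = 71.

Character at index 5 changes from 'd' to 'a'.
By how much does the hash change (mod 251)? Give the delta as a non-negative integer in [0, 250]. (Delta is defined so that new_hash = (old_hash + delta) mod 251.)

Answer: 248

Derivation:
Delta formula: (val(new) - val(old)) * B^(n-1-k) mod M
  val('a') - val('d') = 1 - 4 = -3
  B^(n-1-k) = 5^0 mod 251 = 1
  Delta = -3 * 1 mod 251 = 248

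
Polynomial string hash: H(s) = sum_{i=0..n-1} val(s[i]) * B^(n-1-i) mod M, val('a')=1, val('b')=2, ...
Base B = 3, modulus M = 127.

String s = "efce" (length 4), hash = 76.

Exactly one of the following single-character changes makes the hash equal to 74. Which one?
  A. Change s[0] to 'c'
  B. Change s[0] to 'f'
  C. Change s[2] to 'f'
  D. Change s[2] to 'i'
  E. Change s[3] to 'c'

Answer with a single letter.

Option A: s[0]='e'->'c', delta=(3-5)*3^3 mod 127 = 73, hash=76+73 mod 127 = 22
Option B: s[0]='e'->'f', delta=(6-5)*3^3 mod 127 = 27, hash=76+27 mod 127 = 103
Option C: s[2]='c'->'f', delta=(6-3)*3^1 mod 127 = 9, hash=76+9 mod 127 = 85
Option D: s[2]='c'->'i', delta=(9-3)*3^1 mod 127 = 18, hash=76+18 mod 127 = 94
Option E: s[3]='e'->'c', delta=(3-5)*3^0 mod 127 = 125, hash=76+125 mod 127 = 74 <-- target

Answer: E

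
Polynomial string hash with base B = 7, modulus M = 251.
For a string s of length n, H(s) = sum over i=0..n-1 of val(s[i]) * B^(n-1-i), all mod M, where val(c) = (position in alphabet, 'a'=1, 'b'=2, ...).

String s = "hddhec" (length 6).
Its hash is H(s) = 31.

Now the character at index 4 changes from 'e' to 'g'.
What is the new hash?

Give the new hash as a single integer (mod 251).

Answer: 45

Derivation:
val('e') = 5, val('g') = 7
Position k = 4, exponent = n-1-k = 1
B^1 mod M = 7^1 mod 251 = 7
Delta = (7 - 5) * 7 mod 251 = 14
New hash = (31 + 14) mod 251 = 45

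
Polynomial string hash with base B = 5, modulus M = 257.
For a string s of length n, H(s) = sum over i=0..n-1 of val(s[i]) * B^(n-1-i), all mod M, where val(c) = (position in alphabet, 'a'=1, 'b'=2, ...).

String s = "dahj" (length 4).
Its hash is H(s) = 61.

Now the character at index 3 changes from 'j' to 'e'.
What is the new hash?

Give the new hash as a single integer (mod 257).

Answer: 56

Derivation:
val('j') = 10, val('e') = 5
Position k = 3, exponent = n-1-k = 0
B^0 mod M = 5^0 mod 257 = 1
Delta = (5 - 10) * 1 mod 257 = 252
New hash = (61 + 252) mod 257 = 56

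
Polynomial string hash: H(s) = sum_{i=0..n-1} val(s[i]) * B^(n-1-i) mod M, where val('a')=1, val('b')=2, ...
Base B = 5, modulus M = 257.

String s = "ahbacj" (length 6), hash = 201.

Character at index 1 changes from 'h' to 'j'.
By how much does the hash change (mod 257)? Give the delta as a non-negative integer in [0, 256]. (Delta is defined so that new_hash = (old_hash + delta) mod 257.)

Answer: 222

Derivation:
Delta formula: (val(new) - val(old)) * B^(n-1-k) mod M
  val('j') - val('h') = 10 - 8 = 2
  B^(n-1-k) = 5^4 mod 257 = 111
  Delta = 2 * 111 mod 257 = 222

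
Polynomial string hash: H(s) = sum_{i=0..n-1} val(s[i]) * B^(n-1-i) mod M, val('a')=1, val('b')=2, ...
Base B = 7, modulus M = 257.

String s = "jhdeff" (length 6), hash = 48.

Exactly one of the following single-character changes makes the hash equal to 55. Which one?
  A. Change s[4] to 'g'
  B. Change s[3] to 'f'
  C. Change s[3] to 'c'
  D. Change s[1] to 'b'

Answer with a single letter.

Answer: A

Derivation:
Option A: s[4]='f'->'g', delta=(7-6)*7^1 mod 257 = 7, hash=48+7 mod 257 = 55 <-- target
Option B: s[3]='e'->'f', delta=(6-5)*7^2 mod 257 = 49, hash=48+49 mod 257 = 97
Option C: s[3]='e'->'c', delta=(3-5)*7^2 mod 257 = 159, hash=48+159 mod 257 = 207
Option D: s[1]='h'->'b', delta=(2-8)*7^4 mod 257 = 243, hash=48+243 mod 257 = 34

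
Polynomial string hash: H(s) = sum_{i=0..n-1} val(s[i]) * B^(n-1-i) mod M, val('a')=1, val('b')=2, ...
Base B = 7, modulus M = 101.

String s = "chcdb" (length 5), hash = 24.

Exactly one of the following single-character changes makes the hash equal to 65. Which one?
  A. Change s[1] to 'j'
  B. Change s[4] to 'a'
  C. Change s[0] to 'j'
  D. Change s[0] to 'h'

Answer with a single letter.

Answer: C

Derivation:
Option A: s[1]='h'->'j', delta=(10-8)*7^3 mod 101 = 80, hash=24+80 mod 101 = 3
Option B: s[4]='b'->'a', delta=(1-2)*7^0 mod 101 = 100, hash=24+100 mod 101 = 23
Option C: s[0]='c'->'j', delta=(10-3)*7^4 mod 101 = 41, hash=24+41 mod 101 = 65 <-- target
Option D: s[0]='c'->'h', delta=(8-3)*7^4 mod 101 = 87, hash=24+87 mod 101 = 10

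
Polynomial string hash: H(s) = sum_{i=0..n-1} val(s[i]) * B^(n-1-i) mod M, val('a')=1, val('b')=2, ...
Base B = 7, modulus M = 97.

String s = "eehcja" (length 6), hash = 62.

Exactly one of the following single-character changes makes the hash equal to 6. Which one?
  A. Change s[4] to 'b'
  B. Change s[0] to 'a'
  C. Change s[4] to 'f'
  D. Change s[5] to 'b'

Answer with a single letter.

Option A: s[4]='j'->'b', delta=(2-10)*7^1 mod 97 = 41, hash=62+41 mod 97 = 6 <-- target
Option B: s[0]='e'->'a', delta=(1-5)*7^5 mod 97 = 90, hash=62+90 mod 97 = 55
Option C: s[4]='j'->'f', delta=(6-10)*7^1 mod 97 = 69, hash=62+69 mod 97 = 34
Option D: s[5]='a'->'b', delta=(2-1)*7^0 mod 97 = 1, hash=62+1 mod 97 = 63

Answer: A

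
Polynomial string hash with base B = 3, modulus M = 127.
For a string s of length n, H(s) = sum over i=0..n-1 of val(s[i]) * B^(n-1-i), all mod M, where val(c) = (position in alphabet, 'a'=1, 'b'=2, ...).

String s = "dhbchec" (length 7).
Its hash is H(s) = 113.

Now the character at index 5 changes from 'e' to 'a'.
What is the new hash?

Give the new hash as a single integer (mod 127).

Answer: 101

Derivation:
val('e') = 5, val('a') = 1
Position k = 5, exponent = n-1-k = 1
B^1 mod M = 3^1 mod 127 = 3
Delta = (1 - 5) * 3 mod 127 = 115
New hash = (113 + 115) mod 127 = 101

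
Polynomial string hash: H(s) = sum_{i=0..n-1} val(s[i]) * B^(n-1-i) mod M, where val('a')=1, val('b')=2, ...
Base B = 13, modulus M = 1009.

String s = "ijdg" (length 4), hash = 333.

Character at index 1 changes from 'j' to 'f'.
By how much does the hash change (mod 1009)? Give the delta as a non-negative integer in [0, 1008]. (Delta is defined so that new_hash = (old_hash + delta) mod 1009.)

Answer: 333

Derivation:
Delta formula: (val(new) - val(old)) * B^(n-1-k) mod M
  val('f') - val('j') = 6 - 10 = -4
  B^(n-1-k) = 13^2 mod 1009 = 169
  Delta = -4 * 169 mod 1009 = 333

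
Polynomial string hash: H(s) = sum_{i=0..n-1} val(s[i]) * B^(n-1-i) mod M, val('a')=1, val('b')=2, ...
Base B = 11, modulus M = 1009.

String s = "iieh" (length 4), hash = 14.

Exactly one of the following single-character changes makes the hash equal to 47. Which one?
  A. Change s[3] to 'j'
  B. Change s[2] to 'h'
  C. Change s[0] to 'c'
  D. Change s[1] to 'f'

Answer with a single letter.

Option A: s[3]='h'->'j', delta=(10-8)*11^0 mod 1009 = 2, hash=14+2 mod 1009 = 16
Option B: s[2]='e'->'h', delta=(8-5)*11^1 mod 1009 = 33, hash=14+33 mod 1009 = 47 <-- target
Option C: s[0]='i'->'c', delta=(3-9)*11^3 mod 1009 = 86, hash=14+86 mod 1009 = 100
Option D: s[1]='i'->'f', delta=(6-9)*11^2 mod 1009 = 646, hash=14+646 mod 1009 = 660

Answer: B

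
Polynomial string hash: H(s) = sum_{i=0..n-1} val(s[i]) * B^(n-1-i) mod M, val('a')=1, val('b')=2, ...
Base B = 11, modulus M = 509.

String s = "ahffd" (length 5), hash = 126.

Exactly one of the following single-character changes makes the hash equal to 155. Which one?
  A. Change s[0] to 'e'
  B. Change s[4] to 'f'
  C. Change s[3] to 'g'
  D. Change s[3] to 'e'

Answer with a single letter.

Option A: s[0]='a'->'e', delta=(5-1)*11^4 mod 509 = 29, hash=126+29 mod 509 = 155 <-- target
Option B: s[4]='d'->'f', delta=(6-4)*11^0 mod 509 = 2, hash=126+2 mod 509 = 128
Option C: s[3]='f'->'g', delta=(7-6)*11^1 mod 509 = 11, hash=126+11 mod 509 = 137
Option D: s[3]='f'->'e', delta=(5-6)*11^1 mod 509 = 498, hash=126+498 mod 509 = 115

Answer: A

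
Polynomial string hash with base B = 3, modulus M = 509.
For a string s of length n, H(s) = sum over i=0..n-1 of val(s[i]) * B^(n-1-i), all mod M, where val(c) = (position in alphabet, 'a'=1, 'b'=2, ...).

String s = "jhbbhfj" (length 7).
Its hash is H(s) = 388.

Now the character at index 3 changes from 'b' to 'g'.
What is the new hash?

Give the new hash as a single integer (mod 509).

Answer: 14

Derivation:
val('b') = 2, val('g') = 7
Position k = 3, exponent = n-1-k = 3
B^3 mod M = 3^3 mod 509 = 27
Delta = (7 - 2) * 27 mod 509 = 135
New hash = (388 + 135) mod 509 = 14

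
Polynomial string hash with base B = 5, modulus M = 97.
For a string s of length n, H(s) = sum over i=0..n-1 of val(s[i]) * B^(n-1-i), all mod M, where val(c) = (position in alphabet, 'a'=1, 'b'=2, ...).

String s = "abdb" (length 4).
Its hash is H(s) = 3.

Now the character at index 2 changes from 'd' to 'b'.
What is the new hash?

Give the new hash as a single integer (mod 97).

Answer: 90

Derivation:
val('d') = 4, val('b') = 2
Position k = 2, exponent = n-1-k = 1
B^1 mod M = 5^1 mod 97 = 5
Delta = (2 - 4) * 5 mod 97 = 87
New hash = (3 + 87) mod 97 = 90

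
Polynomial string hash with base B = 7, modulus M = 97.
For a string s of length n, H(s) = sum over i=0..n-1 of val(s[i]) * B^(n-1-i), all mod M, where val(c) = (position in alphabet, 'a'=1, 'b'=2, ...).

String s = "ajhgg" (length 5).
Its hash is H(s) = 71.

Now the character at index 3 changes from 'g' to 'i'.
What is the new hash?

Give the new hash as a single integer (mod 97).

Answer: 85

Derivation:
val('g') = 7, val('i') = 9
Position k = 3, exponent = n-1-k = 1
B^1 mod M = 7^1 mod 97 = 7
Delta = (9 - 7) * 7 mod 97 = 14
New hash = (71 + 14) mod 97 = 85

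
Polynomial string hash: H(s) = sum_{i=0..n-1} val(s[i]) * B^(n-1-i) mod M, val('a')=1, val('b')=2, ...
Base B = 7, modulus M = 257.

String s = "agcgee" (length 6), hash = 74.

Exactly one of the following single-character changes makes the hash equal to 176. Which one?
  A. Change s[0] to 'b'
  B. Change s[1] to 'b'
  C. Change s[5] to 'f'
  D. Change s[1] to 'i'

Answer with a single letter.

Option A: s[0]='a'->'b', delta=(2-1)*7^5 mod 257 = 102, hash=74+102 mod 257 = 176 <-- target
Option B: s[1]='g'->'b', delta=(2-7)*7^4 mod 257 = 74, hash=74+74 mod 257 = 148
Option C: s[5]='e'->'f', delta=(6-5)*7^0 mod 257 = 1, hash=74+1 mod 257 = 75
Option D: s[1]='g'->'i', delta=(9-7)*7^4 mod 257 = 176, hash=74+176 mod 257 = 250

Answer: A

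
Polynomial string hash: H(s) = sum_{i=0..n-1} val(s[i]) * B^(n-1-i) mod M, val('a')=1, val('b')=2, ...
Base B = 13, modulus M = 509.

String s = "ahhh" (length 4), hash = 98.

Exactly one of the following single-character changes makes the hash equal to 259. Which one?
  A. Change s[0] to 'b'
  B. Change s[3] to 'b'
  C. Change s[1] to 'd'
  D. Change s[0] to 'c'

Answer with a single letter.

Answer: A

Derivation:
Option A: s[0]='a'->'b', delta=(2-1)*13^3 mod 509 = 161, hash=98+161 mod 509 = 259 <-- target
Option B: s[3]='h'->'b', delta=(2-8)*13^0 mod 509 = 503, hash=98+503 mod 509 = 92
Option C: s[1]='h'->'d', delta=(4-8)*13^2 mod 509 = 342, hash=98+342 mod 509 = 440
Option D: s[0]='a'->'c', delta=(3-1)*13^3 mod 509 = 322, hash=98+322 mod 509 = 420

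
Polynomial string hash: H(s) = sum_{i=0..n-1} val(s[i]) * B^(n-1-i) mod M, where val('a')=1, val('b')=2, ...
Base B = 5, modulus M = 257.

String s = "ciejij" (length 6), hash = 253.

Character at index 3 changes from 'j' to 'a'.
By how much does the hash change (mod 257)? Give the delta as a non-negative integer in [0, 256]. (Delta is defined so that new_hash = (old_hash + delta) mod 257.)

Answer: 32

Derivation:
Delta formula: (val(new) - val(old)) * B^(n-1-k) mod M
  val('a') - val('j') = 1 - 10 = -9
  B^(n-1-k) = 5^2 mod 257 = 25
  Delta = -9 * 25 mod 257 = 32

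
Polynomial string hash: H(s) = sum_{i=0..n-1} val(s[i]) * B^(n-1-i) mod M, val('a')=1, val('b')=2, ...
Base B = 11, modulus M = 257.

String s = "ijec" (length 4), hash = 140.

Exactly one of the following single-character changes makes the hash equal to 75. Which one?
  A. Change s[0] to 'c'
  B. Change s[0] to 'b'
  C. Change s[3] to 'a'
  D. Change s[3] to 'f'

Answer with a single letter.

Answer: B

Derivation:
Option A: s[0]='i'->'c', delta=(3-9)*11^3 mod 257 = 238, hash=140+238 mod 257 = 121
Option B: s[0]='i'->'b', delta=(2-9)*11^3 mod 257 = 192, hash=140+192 mod 257 = 75 <-- target
Option C: s[3]='c'->'a', delta=(1-3)*11^0 mod 257 = 255, hash=140+255 mod 257 = 138
Option D: s[3]='c'->'f', delta=(6-3)*11^0 mod 257 = 3, hash=140+3 mod 257 = 143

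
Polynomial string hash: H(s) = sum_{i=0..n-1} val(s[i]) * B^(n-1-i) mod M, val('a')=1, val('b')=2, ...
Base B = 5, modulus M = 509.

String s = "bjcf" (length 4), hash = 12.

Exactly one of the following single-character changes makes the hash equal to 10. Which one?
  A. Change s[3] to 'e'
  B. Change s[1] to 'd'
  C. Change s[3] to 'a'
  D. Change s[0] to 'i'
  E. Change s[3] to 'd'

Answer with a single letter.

Answer: E

Derivation:
Option A: s[3]='f'->'e', delta=(5-6)*5^0 mod 509 = 508, hash=12+508 mod 509 = 11
Option B: s[1]='j'->'d', delta=(4-10)*5^2 mod 509 = 359, hash=12+359 mod 509 = 371
Option C: s[3]='f'->'a', delta=(1-6)*5^0 mod 509 = 504, hash=12+504 mod 509 = 7
Option D: s[0]='b'->'i', delta=(9-2)*5^3 mod 509 = 366, hash=12+366 mod 509 = 378
Option E: s[3]='f'->'d', delta=(4-6)*5^0 mod 509 = 507, hash=12+507 mod 509 = 10 <-- target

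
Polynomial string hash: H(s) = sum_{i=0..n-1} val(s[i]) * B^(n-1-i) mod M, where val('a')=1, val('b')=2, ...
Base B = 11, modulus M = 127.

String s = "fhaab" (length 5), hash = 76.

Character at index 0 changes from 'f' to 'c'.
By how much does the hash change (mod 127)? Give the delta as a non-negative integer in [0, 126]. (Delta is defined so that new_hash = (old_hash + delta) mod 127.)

Answer: 19

Derivation:
Delta formula: (val(new) - val(old)) * B^(n-1-k) mod M
  val('c') - val('f') = 3 - 6 = -3
  B^(n-1-k) = 11^4 mod 127 = 36
  Delta = -3 * 36 mod 127 = 19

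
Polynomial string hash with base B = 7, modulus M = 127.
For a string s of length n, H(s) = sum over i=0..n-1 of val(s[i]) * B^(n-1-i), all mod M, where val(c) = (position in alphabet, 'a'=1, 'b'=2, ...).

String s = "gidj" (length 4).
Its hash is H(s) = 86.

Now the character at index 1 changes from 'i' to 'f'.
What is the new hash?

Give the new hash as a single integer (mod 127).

Answer: 66

Derivation:
val('i') = 9, val('f') = 6
Position k = 1, exponent = n-1-k = 2
B^2 mod M = 7^2 mod 127 = 49
Delta = (6 - 9) * 49 mod 127 = 107
New hash = (86 + 107) mod 127 = 66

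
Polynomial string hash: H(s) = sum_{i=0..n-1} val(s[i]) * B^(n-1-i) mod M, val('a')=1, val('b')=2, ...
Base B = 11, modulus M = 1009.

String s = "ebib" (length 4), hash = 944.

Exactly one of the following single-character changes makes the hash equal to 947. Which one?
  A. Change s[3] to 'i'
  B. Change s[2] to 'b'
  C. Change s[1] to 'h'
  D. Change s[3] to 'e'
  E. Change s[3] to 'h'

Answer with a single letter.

Option A: s[3]='b'->'i', delta=(9-2)*11^0 mod 1009 = 7, hash=944+7 mod 1009 = 951
Option B: s[2]='i'->'b', delta=(2-9)*11^1 mod 1009 = 932, hash=944+932 mod 1009 = 867
Option C: s[1]='b'->'h', delta=(8-2)*11^2 mod 1009 = 726, hash=944+726 mod 1009 = 661
Option D: s[3]='b'->'e', delta=(5-2)*11^0 mod 1009 = 3, hash=944+3 mod 1009 = 947 <-- target
Option E: s[3]='b'->'h', delta=(8-2)*11^0 mod 1009 = 6, hash=944+6 mod 1009 = 950

Answer: D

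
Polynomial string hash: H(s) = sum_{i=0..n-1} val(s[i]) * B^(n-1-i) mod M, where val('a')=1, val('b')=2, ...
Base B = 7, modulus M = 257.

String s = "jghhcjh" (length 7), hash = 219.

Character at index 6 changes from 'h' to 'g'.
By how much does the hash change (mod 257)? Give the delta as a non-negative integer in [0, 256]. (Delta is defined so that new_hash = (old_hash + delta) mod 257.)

Answer: 256

Derivation:
Delta formula: (val(new) - val(old)) * B^(n-1-k) mod M
  val('g') - val('h') = 7 - 8 = -1
  B^(n-1-k) = 7^0 mod 257 = 1
  Delta = -1 * 1 mod 257 = 256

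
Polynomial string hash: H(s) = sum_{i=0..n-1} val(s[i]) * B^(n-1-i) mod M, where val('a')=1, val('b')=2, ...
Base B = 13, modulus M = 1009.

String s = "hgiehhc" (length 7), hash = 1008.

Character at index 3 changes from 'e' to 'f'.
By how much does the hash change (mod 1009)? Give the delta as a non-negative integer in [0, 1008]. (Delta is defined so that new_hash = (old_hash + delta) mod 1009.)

Answer: 179

Derivation:
Delta formula: (val(new) - val(old)) * B^(n-1-k) mod M
  val('f') - val('e') = 6 - 5 = 1
  B^(n-1-k) = 13^3 mod 1009 = 179
  Delta = 1 * 179 mod 1009 = 179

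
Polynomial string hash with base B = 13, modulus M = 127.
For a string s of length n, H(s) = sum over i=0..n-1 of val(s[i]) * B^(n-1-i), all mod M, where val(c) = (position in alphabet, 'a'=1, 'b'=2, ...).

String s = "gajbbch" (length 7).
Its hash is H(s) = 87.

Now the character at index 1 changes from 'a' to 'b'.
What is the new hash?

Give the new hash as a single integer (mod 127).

Answer: 32

Derivation:
val('a') = 1, val('b') = 2
Position k = 1, exponent = n-1-k = 5
B^5 mod M = 13^5 mod 127 = 72
Delta = (2 - 1) * 72 mod 127 = 72
New hash = (87 + 72) mod 127 = 32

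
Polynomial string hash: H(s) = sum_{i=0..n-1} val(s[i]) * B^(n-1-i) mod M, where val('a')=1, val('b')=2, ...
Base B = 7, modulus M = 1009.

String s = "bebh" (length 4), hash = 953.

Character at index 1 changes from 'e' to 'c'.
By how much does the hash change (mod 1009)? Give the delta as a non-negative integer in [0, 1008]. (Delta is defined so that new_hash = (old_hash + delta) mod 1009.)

Delta formula: (val(new) - val(old)) * B^(n-1-k) mod M
  val('c') - val('e') = 3 - 5 = -2
  B^(n-1-k) = 7^2 mod 1009 = 49
  Delta = -2 * 49 mod 1009 = 911

Answer: 911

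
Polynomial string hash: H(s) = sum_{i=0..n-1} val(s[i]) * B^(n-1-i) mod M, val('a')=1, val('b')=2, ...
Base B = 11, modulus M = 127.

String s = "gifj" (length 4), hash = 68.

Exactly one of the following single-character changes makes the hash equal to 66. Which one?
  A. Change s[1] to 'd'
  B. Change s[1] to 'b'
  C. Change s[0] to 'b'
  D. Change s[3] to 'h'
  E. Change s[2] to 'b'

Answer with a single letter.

Option A: s[1]='i'->'d', delta=(4-9)*11^2 mod 127 = 30, hash=68+30 mod 127 = 98
Option B: s[1]='i'->'b', delta=(2-9)*11^2 mod 127 = 42, hash=68+42 mod 127 = 110
Option C: s[0]='g'->'b', delta=(2-7)*11^3 mod 127 = 76, hash=68+76 mod 127 = 17
Option D: s[3]='j'->'h', delta=(8-10)*11^0 mod 127 = 125, hash=68+125 mod 127 = 66 <-- target
Option E: s[2]='f'->'b', delta=(2-6)*11^1 mod 127 = 83, hash=68+83 mod 127 = 24

Answer: D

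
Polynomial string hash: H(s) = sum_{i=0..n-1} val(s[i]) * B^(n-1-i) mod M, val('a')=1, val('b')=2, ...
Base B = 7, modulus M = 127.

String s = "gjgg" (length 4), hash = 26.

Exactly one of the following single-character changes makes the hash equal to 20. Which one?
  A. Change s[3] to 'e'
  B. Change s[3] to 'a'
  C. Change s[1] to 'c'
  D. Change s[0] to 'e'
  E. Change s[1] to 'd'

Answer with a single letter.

Option A: s[3]='g'->'e', delta=(5-7)*7^0 mod 127 = 125, hash=26+125 mod 127 = 24
Option B: s[3]='g'->'a', delta=(1-7)*7^0 mod 127 = 121, hash=26+121 mod 127 = 20 <-- target
Option C: s[1]='j'->'c', delta=(3-10)*7^2 mod 127 = 38, hash=26+38 mod 127 = 64
Option D: s[0]='g'->'e', delta=(5-7)*7^3 mod 127 = 76, hash=26+76 mod 127 = 102
Option E: s[1]='j'->'d', delta=(4-10)*7^2 mod 127 = 87, hash=26+87 mod 127 = 113

Answer: B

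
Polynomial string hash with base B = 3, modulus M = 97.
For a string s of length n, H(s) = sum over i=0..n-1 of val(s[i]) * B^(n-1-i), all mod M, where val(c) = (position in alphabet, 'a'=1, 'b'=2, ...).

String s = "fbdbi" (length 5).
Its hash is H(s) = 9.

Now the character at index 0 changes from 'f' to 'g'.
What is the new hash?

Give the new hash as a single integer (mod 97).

val('f') = 6, val('g') = 7
Position k = 0, exponent = n-1-k = 4
B^4 mod M = 3^4 mod 97 = 81
Delta = (7 - 6) * 81 mod 97 = 81
New hash = (9 + 81) mod 97 = 90

Answer: 90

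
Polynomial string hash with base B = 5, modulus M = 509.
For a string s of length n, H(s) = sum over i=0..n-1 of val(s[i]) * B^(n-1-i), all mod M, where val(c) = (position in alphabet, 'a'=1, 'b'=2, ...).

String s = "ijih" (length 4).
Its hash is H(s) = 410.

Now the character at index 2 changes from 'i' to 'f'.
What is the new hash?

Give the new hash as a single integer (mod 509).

Answer: 395

Derivation:
val('i') = 9, val('f') = 6
Position k = 2, exponent = n-1-k = 1
B^1 mod M = 5^1 mod 509 = 5
Delta = (6 - 9) * 5 mod 509 = 494
New hash = (410 + 494) mod 509 = 395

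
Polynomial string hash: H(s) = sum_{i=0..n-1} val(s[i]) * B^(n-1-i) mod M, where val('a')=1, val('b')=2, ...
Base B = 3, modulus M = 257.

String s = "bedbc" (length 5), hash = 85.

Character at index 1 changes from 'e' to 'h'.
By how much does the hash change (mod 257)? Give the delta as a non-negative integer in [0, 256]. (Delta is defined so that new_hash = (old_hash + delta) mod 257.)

Answer: 81

Derivation:
Delta formula: (val(new) - val(old)) * B^(n-1-k) mod M
  val('h') - val('e') = 8 - 5 = 3
  B^(n-1-k) = 3^3 mod 257 = 27
  Delta = 3 * 27 mod 257 = 81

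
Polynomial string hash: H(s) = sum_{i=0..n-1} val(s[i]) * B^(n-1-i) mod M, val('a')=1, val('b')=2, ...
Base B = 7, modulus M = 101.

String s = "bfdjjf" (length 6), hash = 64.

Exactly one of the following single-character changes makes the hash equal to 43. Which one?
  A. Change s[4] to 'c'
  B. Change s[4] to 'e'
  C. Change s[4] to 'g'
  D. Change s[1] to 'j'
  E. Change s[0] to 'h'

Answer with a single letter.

Answer: C

Derivation:
Option A: s[4]='j'->'c', delta=(3-10)*7^1 mod 101 = 52, hash=64+52 mod 101 = 15
Option B: s[4]='j'->'e', delta=(5-10)*7^1 mod 101 = 66, hash=64+66 mod 101 = 29
Option C: s[4]='j'->'g', delta=(7-10)*7^1 mod 101 = 80, hash=64+80 mod 101 = 43 <-- target
Option D: s[1]='f'->'j', delta=(10-6)*7^4 mod 101 = 9, hash=64+9 mod 101 = 73
Option E: s[0]='b'->'h', delta=(8-2)*7^5 mod 101 = 44, hash=64+44 mod 101 = 7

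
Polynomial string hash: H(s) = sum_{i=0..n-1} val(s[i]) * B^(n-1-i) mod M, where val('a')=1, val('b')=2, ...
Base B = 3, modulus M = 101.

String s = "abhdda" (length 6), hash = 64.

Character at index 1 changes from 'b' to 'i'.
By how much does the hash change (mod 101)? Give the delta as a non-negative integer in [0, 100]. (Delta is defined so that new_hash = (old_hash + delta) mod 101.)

Answer: 62

Derivation:
Delta formula: (val(new) - val(old)) * B^(n-1-k) mod M
  val('i') - val('b') = 9 - 2 = 7
  B^(n-1-k) = 3^4 mod 101 = 81
  Delta = 7 * 81 mod 101 = 62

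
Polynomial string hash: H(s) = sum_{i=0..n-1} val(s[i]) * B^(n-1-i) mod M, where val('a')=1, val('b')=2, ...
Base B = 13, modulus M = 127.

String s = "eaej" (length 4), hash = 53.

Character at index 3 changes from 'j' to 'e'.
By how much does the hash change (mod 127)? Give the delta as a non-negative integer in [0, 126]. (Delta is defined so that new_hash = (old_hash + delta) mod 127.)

Delta formula: (val(new) - val(old)) * B^(n-1-k) mod M
  val('e') - val('j') = 5 - 10 = -5
  B^(n-1-k) = 13^0 mod 127 = 1
  Delta = -5 * 1 mod 127 = 122

Answer: 122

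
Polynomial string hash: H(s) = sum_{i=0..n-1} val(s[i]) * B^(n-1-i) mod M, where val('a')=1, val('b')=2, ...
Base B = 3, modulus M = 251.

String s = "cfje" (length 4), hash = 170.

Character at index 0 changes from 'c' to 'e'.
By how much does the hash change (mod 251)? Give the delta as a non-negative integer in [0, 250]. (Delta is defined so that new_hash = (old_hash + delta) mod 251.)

Answer: 54

Derivation:
Delta formula: (val(new) - val(old)) * B^(n-1-k) mod M
  val('e') - val('c') = 5 - 3 = 2
  B^(n-1-k) = 3^3 mod 251 = 27
  Delta = 2 * 27 mod 251 = 54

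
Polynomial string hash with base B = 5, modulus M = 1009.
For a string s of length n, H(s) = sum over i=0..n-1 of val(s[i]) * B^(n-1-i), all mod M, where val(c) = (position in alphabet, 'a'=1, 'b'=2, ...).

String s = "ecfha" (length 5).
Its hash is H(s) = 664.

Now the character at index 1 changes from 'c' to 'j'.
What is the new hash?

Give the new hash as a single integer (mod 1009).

val('c') = 3, val('j') = 10
Position k = 1, exponent = n-1-k = 3
B^3 mod M = 5^3 mod 1009 = 125
Delta = (10 - 3) * 125 mod 1009 = 875
New hash = (664 + 875) mod 1009 = 530

Answer: 530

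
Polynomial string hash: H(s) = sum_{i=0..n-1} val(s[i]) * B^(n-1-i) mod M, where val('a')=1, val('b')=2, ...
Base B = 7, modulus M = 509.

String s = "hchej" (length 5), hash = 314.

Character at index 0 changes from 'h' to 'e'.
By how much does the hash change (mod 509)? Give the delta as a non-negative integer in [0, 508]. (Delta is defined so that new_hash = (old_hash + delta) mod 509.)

Delta formula: (val(new) - val(old)) * B^(n-1-k) mod M
  val('e') - val('h') = 5 - 8 = -3
  B^(n-1-k) = 7^4 mod 509 = 365
  Delta = -3 * 365 mod 509 = 432

Answer: 432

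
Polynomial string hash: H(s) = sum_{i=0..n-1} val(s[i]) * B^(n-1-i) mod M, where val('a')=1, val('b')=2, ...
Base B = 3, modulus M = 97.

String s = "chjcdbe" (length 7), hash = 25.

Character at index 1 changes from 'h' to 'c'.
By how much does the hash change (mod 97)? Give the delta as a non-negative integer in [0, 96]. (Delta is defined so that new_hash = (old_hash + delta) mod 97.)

Delta formula: (val(new) - val(old)) * B^(n-1-k) mod M
  val('c') - val('h') = 3 - 8 = -5
  B^(n-1-k) = 3^5 mod 97 = 49
  Delta = -5 * 49 mod 97 = 46

Answer: 46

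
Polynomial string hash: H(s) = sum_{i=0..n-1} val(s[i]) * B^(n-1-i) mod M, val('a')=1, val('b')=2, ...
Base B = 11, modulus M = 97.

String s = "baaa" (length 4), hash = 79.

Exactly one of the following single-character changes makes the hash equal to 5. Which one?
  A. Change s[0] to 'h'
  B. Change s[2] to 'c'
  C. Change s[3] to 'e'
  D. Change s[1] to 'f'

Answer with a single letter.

Option A: s[0]='b'->'h', delta=(8-2)*11^3 mod 97 = 32, hash=79+32 mod 97 = 14
Option B: s[2]='a'->'c', delta=(3-1)*11^1 mod 97 = 22, hash=79+22 mod 97 = 4
Option C: s[3]='a'->'e', delta=(5-1)*11^0 mod 97 = 4, hash=79+4 mod 97 = 83
Option D: s[1]='a'->'f', delta=(6-1)*11^2 mod 97 = 23, hash=79+23 mod 97 = 5 <-- target

Answer: D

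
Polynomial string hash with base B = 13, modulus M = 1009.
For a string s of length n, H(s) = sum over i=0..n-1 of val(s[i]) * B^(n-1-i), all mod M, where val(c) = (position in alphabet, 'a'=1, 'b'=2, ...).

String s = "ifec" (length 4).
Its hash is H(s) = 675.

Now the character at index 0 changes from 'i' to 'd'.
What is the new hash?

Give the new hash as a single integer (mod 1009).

val('i') = 9, val('d') = 4
Position k = 0, exponent = n-1-k = 3
B^3 mod M = 13^3 mod 1009 = 179
Delta = (4 - 9) * 179 mod 1009 = 114
New hash = (675 + 114) mod 1009 = 789

Answer: 789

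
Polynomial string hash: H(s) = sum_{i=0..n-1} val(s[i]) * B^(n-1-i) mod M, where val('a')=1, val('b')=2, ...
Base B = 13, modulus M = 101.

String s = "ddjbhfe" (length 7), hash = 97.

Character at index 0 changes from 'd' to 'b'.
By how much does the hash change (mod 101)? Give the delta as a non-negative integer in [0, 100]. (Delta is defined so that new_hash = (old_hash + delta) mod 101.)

Answer: 63

Derivation:
Delta formula: (val(new) - val(old)) * B^(n-1-k) mod M
  val('b') - val('d') = 2 - 4 = -2
  B^(n-1-k) = 13^6 mod 101 = 19
  Delta = -2 * 19 mod 101 = 63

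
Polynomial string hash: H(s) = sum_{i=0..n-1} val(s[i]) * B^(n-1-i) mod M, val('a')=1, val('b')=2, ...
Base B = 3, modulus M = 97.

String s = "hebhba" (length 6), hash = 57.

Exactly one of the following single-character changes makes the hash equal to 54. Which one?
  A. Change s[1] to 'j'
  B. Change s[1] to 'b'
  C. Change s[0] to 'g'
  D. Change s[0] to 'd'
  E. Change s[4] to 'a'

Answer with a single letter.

Answer: E

Derivation:
Option A: s[1]='e'->'j', delta=(10-5)*3^4 mod 97 = 17, hash=57+17 mod 97 = 74
Option B: s[1]='e'->'b', delta=(2-5)*3^4 mod 97 = 48, hash=57+48 mod 97 = 8
Option C: s[0]='h'->'g', delta=(7-8)*3^5 mod 97 = 48, hash=57+48 mod 97 = 8
Option D: s[0]='h'->'d', delta=(4-8)*3^5 mod 97 = 95, hash=57+95 mod 97 = 55
Option E: s[4]='b'->'a', delta=(1-2)*3^1 mod 97 = 94, hash=57+94 mod 97 = 54 <-- target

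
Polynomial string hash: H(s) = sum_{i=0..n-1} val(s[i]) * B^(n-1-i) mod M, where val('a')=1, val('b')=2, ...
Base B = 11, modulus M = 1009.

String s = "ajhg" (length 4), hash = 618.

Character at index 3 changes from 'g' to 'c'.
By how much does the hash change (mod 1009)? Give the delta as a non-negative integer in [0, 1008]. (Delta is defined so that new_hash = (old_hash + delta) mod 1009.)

Answer: 1005

Derivation:
Delta formula: (val(new) - val(old)) * B^(n-1-k) mod M
  val('c') - val('g') = 3 - 7 = -4
  B^(n-1-k) = 11^0 mod 1009 = 1
  Delta = -4 * 1 mod 1009 = 1005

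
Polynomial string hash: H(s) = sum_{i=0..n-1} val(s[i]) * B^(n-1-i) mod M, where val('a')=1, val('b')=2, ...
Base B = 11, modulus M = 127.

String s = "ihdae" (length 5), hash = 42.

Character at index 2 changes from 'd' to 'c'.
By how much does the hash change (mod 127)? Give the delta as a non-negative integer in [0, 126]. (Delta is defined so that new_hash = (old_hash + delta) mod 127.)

Delta formula: (val(new) - val(old)) * B^(n-1-k) mod M
  val('c') - val('d') = 3 - 4 = -1
  B^(n-1-k) = 11^2 mod 127 = 121
  Delta = -1 * 121 mod 127 = 6

Answer: 6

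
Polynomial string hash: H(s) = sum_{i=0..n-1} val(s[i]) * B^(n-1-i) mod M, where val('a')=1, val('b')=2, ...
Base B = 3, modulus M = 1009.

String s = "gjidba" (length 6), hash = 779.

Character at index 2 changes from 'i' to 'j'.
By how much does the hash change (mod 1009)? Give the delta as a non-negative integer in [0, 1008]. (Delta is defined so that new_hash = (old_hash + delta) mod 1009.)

Answer: 27

Derivation:
Delta formula: (val(new) - val(old)) * B^(n-1-k) mod M
  val('j') - val('i') = 10 - 9 = 1
  B^(n-1-k) = 3^3 mod 1009 = 27
  Delta = 1 * 27 mod 1009 = 27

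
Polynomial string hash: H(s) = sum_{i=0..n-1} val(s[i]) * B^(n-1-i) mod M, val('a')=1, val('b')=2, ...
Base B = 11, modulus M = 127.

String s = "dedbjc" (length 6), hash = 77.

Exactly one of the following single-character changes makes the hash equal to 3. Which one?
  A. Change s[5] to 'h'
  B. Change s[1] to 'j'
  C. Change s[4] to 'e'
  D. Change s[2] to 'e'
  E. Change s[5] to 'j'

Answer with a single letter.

Option A: s[5]='c'->'h', delta=(8-3)*11^0 mod 127 = 5, hash=77+5 mod 127 = 82
Option B: s[1]='e'->'j', delta=(10-5)*11^4 mod 127 = 53, hash=77+53 mod 127 = 3 <-- target
Option C: s[4]='j'->'e', delta=(5-10)*11^1 mod 127 = 72, hash=77+72 mod 127 = 22
Option D: s[2]='d'->'e', delta=(5-4)*11^3 mod 127 = 61, hash=77+61 mod 127 = 11
Option E: s[5]='c'->'j', delta=(10-3)*11^0 mod 127 = 7, hash=77+7 mod 127 = 84

Answer: B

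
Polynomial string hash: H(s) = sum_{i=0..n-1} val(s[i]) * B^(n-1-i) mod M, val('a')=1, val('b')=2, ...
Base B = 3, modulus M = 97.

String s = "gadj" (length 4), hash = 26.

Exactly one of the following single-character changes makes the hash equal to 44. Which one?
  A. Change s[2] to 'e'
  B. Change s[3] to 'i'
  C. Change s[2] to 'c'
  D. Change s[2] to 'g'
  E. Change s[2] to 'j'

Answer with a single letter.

Answer: E

Derivation:
Option A: s[2]='d'->'e', delta=(5-4)*3^1 mod 97 = 3, hash=26+3 mod 97 = 29
Option B: s[3]='j'->'i', delta=(9-10)*3^0 mod 97 = 96, hash=26+96 mod 97 = 25
Option C: s[2]='d'->'c', delta=(3-4)*3^1 mod 97 = 94, hash=26+94 mod 97 = 23
Option D: s[2]='d'->'g', delta=(7-4)*3^1 mod 97 = 9, hash=26+9 mod 97 = 35
Option E: s[2]='d'->'j', delta=(10-4)*3^1 mod 97 = 18, hash=26+18 mod 97 = 44 <-- target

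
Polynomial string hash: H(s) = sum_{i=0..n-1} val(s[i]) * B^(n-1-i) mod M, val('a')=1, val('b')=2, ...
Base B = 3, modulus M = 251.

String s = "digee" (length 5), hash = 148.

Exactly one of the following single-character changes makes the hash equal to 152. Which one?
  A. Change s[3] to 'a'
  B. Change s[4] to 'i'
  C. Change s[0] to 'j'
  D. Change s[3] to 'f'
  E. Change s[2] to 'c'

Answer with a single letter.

Answer: B

Derivation:
Option A: s[3]='e'->'a', delta=(1-5)*3^1 mod 251 = 239, hash=148+239 mod 251 = 136
Option B: s[4]='e'->'i', delta=(9-5)*3^0 mod 251 = 4, hash=148+4 mod 251 = 152 <-- target
Option C: s[0]='d'->'j', delta=(10-4)*3^4 mod 251 = 235, hash=148+235 mod 251 = 132
Option D: s[3]='e'->'f', delta=(6-5)*3^1 mod 251 = 3, hash=148+3 mod 251 = 151
Option E: s[2]='g'->'c', delta=(3-7)*3^2 mod 251 = 215, hash=148+215 mod 251 = 112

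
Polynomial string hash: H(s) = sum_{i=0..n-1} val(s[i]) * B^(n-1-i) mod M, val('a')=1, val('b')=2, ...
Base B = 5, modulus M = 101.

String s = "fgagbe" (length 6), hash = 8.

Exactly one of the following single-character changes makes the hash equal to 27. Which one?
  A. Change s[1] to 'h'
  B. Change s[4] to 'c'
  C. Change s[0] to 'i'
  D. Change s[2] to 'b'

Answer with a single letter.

Answer: A

Derivation:
Option A: s[1]='g'->'h', delta=(8-7)*5^4 mod 101 = 19, hash=8+19 mod 101 = 27 <-- target
Option B: s[4]='b'->'c', delta=(3-2)*5^1 mod 101 = 5, hash=8+5 mod 101 = 13
Option C: s[0]='f'->'i', delta=(9-6)*5^5 mod 101 = 83, hash=8+83 mod 101 = 91
Option D: s[2]='a'->'b', delta=(2-1)*5^3 mod 101 = 24, hash=8+24 mod 101 = 32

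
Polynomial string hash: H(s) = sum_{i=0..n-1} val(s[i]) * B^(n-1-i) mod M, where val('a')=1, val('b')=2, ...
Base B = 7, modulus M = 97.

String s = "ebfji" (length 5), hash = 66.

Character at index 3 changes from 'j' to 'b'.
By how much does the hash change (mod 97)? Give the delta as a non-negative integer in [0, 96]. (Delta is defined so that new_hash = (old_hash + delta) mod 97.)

Delta formula: (val(new) - val(old)) * B^(n-1-k) mod M
  val('b') - val('j') = 2 - 10 = -8
  B^(n-1-k) = 7^1 mod 97 = 7
  Delta = -8 * 7 mod 97 = 41

Answer: 41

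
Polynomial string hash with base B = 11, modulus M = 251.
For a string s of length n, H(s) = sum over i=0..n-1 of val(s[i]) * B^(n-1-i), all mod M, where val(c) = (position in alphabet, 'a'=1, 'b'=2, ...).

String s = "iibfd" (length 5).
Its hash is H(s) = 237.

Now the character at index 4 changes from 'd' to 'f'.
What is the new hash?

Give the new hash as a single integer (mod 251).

Answer: 239

Derivation:
val('d') = 4, val('f') = 6
Position k = 4, exponent = n-1-k = 0
B^0 mod M = 11^0 mod 251 = 1
Delta = (6 - 4) * 1 mod 251 = 2
New hash = (237 + 2) mod 251 = 239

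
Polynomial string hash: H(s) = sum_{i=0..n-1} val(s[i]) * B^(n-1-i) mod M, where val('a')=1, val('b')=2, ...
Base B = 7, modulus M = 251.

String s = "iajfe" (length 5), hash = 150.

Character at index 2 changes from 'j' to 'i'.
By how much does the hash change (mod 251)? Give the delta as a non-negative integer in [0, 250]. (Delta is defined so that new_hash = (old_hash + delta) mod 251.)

Delta formula: (val(new) - val(old)) * B^(n-1-k) mod M
  val('i') - val('j') = 9 - 10 = -1
  B^(n-1-k) = 7^2 mod 251 = 49
  Delta = -1 * 49 mod 251 = 202

Answer: 202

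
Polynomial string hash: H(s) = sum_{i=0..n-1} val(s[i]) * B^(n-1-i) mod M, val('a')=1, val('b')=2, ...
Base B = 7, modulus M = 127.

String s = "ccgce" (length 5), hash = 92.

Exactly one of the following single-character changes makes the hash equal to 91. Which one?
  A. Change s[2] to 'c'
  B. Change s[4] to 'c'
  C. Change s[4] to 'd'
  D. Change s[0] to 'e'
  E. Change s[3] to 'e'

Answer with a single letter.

Option A: s[2]='g'->'c', delta=(3-7)*7^2 mod 127 = 58, hash=92+58 mod 127 = 23
Option B: s[4]='e'->'c', delta=(3-5)*7^0 mod 127 = 125, hash=92+125 mod 127 = 90
Option C: s[4]='e'->'d', delta=(4-5)*7^0 mod 127 = 126, hash=92+126 mod 127 = 91 <-- target
Option D: s[0]='c'->'e', delta=(5-3)*7^4 mod 127 = 103, hash=92+103 mod 127 = 68
Option E: s[3]='c'->'e', delta=(5-3)*7^1 mod 127 = 14, hash=92+14 mod 127 = 106

Answer: C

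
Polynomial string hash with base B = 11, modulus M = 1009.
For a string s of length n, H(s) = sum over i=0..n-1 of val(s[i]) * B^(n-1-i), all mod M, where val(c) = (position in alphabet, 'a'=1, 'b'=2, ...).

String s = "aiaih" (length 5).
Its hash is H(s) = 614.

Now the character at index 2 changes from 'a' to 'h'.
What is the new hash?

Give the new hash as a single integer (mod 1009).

Answer: 452

Derivation:
val('a') = 1, val('h') = 8
Position k = 2, exponent = n-1-k = 2
B^2 mod M = 11^2 mod 1009 = 121
Delta = (8 - 1) * 121 mod 1009 = 847
New hash = (614 + 847) mod 1009 = 452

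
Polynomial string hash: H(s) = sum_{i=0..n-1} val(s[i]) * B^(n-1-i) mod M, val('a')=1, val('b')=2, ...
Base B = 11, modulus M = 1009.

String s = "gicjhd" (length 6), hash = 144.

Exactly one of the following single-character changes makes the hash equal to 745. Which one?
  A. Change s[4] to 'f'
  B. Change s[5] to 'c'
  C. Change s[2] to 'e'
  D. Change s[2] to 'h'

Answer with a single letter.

Option A: s[4]='h'->'f', delta=(6-8)*11^1 mod 1009 = 987, hash=144+987 mod 1009 = 122
Option B: s[5]='d'->'c', delta=(3-4)*11^0 mod 1009 = 1008, hash=144+1008 mod 1009 = 143
Option C: s[2]='c'->'e', delta=(5-3)*11^3 mod 1009 = 644, hash=144+644 mod 1009 = 788
Option D: s[2]='c'->'h', delta=(8-3)*11^3 mod 1009 = 601, hash=144+601 mod 1009 = 745 <-- target

Answer: D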